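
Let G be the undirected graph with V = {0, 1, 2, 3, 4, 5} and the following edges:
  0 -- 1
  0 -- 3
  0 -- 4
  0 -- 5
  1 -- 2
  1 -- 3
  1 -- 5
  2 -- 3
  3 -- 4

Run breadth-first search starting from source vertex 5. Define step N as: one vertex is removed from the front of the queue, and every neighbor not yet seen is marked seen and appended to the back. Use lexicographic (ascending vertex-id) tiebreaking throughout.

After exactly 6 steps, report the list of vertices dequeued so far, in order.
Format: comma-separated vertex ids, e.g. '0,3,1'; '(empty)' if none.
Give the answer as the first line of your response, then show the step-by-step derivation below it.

5,0,1,3,4,2

step 1: dequeue 5; queue=[0,1]; order=5
step 2: dequeue 0; queue=[1,3,4]; order=5,0
step 3: dequeue 1; queue=[3,4,2]; order=5,0,1
step 4: dequeue 3; queue=[4,2]; order=5,0,1,3
step 5: dequeue 4; queue=[2]; order=5,0,1,3,4
step 6: dequeue 2; queue=[(empty)]; order=5,0,1,3,4,2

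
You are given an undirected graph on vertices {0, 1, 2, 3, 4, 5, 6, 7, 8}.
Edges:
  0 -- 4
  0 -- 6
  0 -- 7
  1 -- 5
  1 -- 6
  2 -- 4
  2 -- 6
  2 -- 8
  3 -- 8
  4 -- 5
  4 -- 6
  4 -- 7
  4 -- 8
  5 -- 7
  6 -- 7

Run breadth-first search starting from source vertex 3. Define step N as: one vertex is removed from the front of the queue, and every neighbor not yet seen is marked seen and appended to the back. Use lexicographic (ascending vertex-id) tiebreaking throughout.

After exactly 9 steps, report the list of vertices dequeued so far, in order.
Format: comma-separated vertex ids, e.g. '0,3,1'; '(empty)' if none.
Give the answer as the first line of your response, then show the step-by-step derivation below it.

3,8,2,4,6,0,5,7,1

step 1: dequeue 3; queue=[8]; order=3
step 2: dequeue 8; queue=[2,4]; order=3,8
step 3: dequeue 2; queue=[4,6]; order=3,8,2
step 4: dequeue 4; queue=[6,0,5,7]; order=3,8,2,4
step 5: dequeue 6; queue=[0,5,7,1]; order=3,8,2,4,6
step 6: dequeue 0; queue=[5,7,1]; order=3,8,2,4,6,0
step 7: dequeue 5; queue=[7,1]; order=3,8,2,4,6,0,5
step 8: dequeue 7; queue=[1]; order=3,8,2,4,6,0,5,7
step 9: dequeue 1; queue=[(empty)]; order=3,8,2,4,6,0,5,7,1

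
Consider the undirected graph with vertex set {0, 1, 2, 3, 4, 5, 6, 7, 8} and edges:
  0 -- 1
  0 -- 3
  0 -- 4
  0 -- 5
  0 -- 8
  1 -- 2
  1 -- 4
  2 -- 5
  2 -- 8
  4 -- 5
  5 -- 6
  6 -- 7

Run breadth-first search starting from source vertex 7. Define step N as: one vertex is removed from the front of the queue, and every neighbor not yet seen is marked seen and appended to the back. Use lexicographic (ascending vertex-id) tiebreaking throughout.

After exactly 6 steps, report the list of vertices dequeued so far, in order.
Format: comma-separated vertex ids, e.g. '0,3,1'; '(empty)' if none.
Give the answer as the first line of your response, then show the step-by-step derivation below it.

7,6,5,0,2,4

step 1: dequeue 7; queue=[6]; order=7
step 2: dequeue 6; queue=[5]; order=7,6
step 3: dequeue 5; queue=[0,2,4]; order=7,6,5
step 4: dequeue 0; queue=[2,4,1,3,8]; order=7,6,5,0
step 5: dequeue 2; queue=[4,1,3,8]; order=7,6,5,0,2
step 6: dequeue 4; queue=[1,3,8]; order=7,6,5,0,2,4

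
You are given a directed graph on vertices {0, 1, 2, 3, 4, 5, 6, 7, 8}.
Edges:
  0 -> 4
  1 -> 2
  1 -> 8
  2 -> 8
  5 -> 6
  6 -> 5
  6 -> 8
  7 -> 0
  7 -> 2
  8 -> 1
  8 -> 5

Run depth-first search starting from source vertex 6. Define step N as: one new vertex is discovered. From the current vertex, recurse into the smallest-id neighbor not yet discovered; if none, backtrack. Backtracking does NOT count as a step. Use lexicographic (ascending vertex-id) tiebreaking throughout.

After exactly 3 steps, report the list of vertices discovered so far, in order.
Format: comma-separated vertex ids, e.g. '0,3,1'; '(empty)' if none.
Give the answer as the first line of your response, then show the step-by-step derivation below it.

6,5,8

step 1: discover 6; path=6; order=6
step 2: discover 5; path=6>5; order=6,5
step 3: discover 8; path=6>8; order=6,5,8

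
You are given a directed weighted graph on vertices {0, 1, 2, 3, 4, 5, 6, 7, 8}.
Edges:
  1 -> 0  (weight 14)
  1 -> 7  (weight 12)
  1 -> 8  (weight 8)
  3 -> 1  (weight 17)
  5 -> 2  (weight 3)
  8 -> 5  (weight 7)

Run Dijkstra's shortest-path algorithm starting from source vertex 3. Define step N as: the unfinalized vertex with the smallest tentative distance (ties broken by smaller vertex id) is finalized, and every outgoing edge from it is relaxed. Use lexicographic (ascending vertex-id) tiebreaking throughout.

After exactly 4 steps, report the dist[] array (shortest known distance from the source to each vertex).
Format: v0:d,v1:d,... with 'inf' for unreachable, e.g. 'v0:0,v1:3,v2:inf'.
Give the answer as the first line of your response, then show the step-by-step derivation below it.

v0:31,v1:17,v2:inf,v3:0,v4:inf,v5:32,v6:inf,v7:29,v8:25

step 1: dist = v0:inf,v1:17,v2:inf,v3:0,v4:inf,v5:inf,v6:inf,v7:inf,v8:inf
step 2: dist = v0:31,v1:17,v2:inf,v3:0,v4:inf,v5:inf,v6:inf,v7:29,v8:25
step 3: dist = v0:31,v1:17,v2:inf,v3:0,v4:inf,v5:32,v6:inf,v7:29,v8:25
step 4: dist = v0:31,v1:17,v2:inf,v3:0,v4:inf,v5:32,v6:inf,v7:29,v8:25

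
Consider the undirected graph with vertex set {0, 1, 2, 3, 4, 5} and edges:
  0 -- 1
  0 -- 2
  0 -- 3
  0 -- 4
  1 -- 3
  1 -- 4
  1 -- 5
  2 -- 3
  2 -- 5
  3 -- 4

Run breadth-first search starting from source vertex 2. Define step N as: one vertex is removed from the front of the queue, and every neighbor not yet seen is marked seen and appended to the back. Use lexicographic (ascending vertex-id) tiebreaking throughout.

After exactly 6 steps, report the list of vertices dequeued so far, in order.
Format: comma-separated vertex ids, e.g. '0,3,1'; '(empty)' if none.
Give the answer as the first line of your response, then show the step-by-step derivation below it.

2,0,3,5,1,4

step 1: dequeue 2; queue=[0,3,5]; order=2
step 2: dequeue 0; queue=[3,5,1,4]; order=2,0
step 3: dequeue 3; queue=[5,1,4]; order=2,0,3
step 4: dequeue 5; queue=[1,4]; order=2,0,3,5
step 5: dequeue 1; queue=[4]; order=2,0,3,5,1
step 6: dequeue 4; queue=[(empty)]; order=2,0,3,5,1,4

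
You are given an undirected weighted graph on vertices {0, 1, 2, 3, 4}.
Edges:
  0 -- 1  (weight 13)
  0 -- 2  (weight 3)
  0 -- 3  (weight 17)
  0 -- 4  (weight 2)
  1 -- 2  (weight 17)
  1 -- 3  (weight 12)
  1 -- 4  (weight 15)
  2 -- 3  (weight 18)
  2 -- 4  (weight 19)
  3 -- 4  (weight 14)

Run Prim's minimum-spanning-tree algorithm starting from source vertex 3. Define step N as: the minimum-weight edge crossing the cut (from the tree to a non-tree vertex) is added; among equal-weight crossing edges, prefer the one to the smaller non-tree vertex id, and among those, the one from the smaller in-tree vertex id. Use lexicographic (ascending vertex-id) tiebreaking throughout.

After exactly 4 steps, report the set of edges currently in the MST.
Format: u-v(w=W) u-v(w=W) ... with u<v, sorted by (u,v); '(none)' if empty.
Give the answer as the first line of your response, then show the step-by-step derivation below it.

0-1(w=13) 0-2(w=3) 0-4(w=2) 1-3(w=12)

step 1: add edge 1-3 (w=12); MST = {1-3(w=12)}
step 2: add edge 0-1 (w=13); MST = {0-1(w=13) 1-3(w=12)}
step 3: add edge 0-4 (w=2); MST = {0-1(w=13) 0-4(w=2) 1-3(w=12)}
step 4: add edge 0-2 (w=3); MST = {0-1(w=13) 0-2(w=3) 0-4(w=2) 1-3(w=12)}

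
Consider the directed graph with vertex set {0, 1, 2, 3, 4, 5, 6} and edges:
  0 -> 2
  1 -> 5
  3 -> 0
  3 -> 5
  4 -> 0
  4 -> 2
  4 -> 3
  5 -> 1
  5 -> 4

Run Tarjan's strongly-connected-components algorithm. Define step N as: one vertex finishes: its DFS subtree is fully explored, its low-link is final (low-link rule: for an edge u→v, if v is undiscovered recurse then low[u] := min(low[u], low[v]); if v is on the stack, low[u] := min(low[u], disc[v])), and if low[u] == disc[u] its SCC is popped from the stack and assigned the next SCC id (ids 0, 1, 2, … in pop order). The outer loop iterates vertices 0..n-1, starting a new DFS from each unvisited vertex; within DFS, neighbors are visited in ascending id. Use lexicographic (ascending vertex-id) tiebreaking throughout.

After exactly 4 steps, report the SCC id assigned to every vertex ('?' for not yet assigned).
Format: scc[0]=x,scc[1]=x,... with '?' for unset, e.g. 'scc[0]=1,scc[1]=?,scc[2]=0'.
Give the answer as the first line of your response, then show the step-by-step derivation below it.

scc[0]=1,scc[1]=?,scc[2]=0,scc[3]=?,scc[4]=?,scc[5]=?,scc[6]=?

step 1: low=(low[0]=0,low[1]=?,low[2]=1,low[3]=?,low[4]=?,low[5]=?,low[6]=?); scc=(scc[0]=?,scc[1]=?,scc[2]=0,scc[3]=?,scc[4]=?,scc[5]=?,scc[6]=?)
step 2: low=(low[0]=0,low[1]=?,low[2]=1,low[3]=?,low[4]=?,low[5]=?,low[6]=?); scc=(scc[0]=1,scc[1]=?,scc[2]=0,scc[3]=?,scc[4]=?,scc[5]=?,scc[6]=?)
step 3: low=(low[0]=0,low[1]=2,low[2]=1,low[3]=3,low[4]=4,low[5]=2,low[6]=?); scc=(scc[0]=1,scc[1]=?,scc[2]=0,scc[3]=?,scc[4]=?,scc[5]=?,scc[6]=?)
step 4: low=(low[0]=0,low[1]=2,low[2]=1,low[3]=3,low[4]=3,low[5]=2,low[6]=?); scc=(scc[0]=1,scc[1]=?,scc[2]=0,scc[3]=?,scc[4]=?,scc[5]=?,scc[6]=?)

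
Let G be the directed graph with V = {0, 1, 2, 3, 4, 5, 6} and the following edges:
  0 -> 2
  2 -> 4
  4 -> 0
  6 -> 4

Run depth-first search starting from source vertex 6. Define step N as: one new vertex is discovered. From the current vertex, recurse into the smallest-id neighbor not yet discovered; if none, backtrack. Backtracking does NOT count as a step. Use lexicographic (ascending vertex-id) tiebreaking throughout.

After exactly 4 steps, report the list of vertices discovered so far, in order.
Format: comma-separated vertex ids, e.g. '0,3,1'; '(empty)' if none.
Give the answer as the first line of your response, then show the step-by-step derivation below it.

6,4,0,2

step 1: discover 6; path=6; order=6
step 2: discover 4; path=6>4; order=6,4
step 3: discover 0; path=6>4>0; order=6,4,0
step 4: discover 2; path=6>4>0>2; order=6,4,0,2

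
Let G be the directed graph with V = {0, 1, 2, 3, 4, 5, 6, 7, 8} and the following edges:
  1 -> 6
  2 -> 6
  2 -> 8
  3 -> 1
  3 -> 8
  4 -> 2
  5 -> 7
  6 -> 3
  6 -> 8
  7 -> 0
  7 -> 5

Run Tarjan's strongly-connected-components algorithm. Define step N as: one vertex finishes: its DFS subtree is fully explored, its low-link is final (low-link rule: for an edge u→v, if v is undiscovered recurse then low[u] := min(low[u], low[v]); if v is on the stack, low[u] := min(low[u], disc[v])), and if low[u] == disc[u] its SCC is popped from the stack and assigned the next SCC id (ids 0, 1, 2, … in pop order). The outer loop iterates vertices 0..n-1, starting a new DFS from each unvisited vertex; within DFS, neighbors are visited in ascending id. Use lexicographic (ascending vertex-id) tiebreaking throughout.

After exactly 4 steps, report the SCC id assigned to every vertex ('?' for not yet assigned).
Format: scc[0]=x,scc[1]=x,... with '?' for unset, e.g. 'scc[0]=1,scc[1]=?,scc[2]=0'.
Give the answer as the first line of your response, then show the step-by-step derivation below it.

scc[0]=0,scc[1]=?,scc[2]=?,scc[3]=?,scc[4]=?,scc[5]=?,scc[6]=?,scc[7]=?,scc[8]=1

step 1: low=(low[0]=0,low[1]=?,low[2]=?,low[3]=?,low[4]=?,low[5]=?,low[6]=?,low[7]=?,low[8]=?); scc=(scc[0]=0,scc[1]=?,scc[2]=?,scc[3]=?,scc[4]=?,scc[5]=?,scc[6]=?,scc[7]=?,scc[8]=?)
step 2: low=(low[0]=0,low[1]=1,low[2]=?,low[3]=1,low[4]=?,low[5]=?,low[6]=2,low[7]=?,low[8]=4); scc=(scc[0]=0,scc[1]=?,scc[2]=?,scc[3]=?,scc[4]=?,scc[5]=?,scc[6]=?,scc[7]=?,scc[8]=1)
step 3: low=(low[0]=0,low[1]=1,low[2]=?,low[3]=1,low[4]=?,low[5]=?,low[6]=2,low[7]=?,low[8]=4); scc=(scc[0]=0,scc[1]=?,scc[2]=?,scc[3]=?,scc[4]=?,scc[5]=?,scc[6]=?,scc[7]=?,scc[8]=1)
step 4: low=(low[0]=0,low[1]=1,low[2]=?,low[3]=1,low[4]=?,low[5]=?,low[6]=1,low[7]=?,low[8]=4); scc=(scc[0]=0,scc[1]=?,scc[2]=?,scc[3]=?,scc[4]=?,scc[5]=?,scc[6]=?,scc[7]=?,scc[8]=1)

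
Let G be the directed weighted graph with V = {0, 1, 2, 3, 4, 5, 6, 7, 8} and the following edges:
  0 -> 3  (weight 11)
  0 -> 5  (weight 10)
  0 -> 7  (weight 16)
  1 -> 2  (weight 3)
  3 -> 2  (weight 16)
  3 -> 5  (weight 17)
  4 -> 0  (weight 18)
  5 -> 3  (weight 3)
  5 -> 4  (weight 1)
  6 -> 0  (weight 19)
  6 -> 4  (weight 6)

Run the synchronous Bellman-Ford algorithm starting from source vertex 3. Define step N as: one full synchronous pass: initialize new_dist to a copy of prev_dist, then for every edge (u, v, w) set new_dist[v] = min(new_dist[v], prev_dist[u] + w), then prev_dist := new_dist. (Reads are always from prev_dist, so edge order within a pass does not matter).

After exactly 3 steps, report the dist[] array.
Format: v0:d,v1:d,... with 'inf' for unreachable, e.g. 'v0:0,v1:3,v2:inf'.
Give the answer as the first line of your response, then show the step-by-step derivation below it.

v0:36,v1:inf,v2:16,v3:0,v4:18,v5:17,v6:inf,v7:inf,v8:inf

step 1: dist = v0:inf,v1:inf,v2:16,v3:0,v4:inf,v5:17,v6:inf,v7:inf,v8:inf
step 2: dist = v0:inf,v1:inf,v2:16,v3:0,v4:18,v5:17,v6:inf,v7:inf,v8:inf
step 3: dist = v0:36,v1:inf,v2:16,v3:0,v4:18,v5:17,v6:inf,v7:inf,v8:inf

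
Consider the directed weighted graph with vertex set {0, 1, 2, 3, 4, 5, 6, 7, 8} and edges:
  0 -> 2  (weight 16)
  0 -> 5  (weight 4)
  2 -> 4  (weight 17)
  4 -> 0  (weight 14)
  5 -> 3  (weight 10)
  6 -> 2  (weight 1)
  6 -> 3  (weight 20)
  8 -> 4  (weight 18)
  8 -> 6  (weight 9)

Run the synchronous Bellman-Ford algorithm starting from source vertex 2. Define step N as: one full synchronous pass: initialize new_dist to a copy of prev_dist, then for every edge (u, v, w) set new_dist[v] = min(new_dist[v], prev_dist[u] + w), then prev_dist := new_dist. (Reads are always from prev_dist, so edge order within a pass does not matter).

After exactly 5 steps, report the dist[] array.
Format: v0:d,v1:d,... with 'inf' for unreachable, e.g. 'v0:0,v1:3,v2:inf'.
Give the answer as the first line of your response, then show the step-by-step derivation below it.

v0:31,v1:inf,v2:0,v3:45,v4:17,v5:35,v6:inf,v7:inf,v8:inf

step 1: dist = v0:inf,v1:inf,v2:0,v3:inf,v4:17,v5:inf,v6:inf,v7:inf,v8:inf
step 2: dist = v0:31,v1:inf,v2:0,v3:inf,v4:17,v5:inf,v6:inf,v7:inf,v8:inf
step 3: dist = v0:31,v1:inf,v2:0,v3:inf,v4:17,v5:35,v6:inf,v7:inf,v8:inf
step 4: dist = v0:31,v1:inf,v2:0,v3:45,v4:17,v5:35,v6:inf,v7:inf,v8:inf
step 5: dist = v0:31,v1:inf,v2:0,v3:45,v4:17,v5:35,v6:inf,v7:inf,v8:inf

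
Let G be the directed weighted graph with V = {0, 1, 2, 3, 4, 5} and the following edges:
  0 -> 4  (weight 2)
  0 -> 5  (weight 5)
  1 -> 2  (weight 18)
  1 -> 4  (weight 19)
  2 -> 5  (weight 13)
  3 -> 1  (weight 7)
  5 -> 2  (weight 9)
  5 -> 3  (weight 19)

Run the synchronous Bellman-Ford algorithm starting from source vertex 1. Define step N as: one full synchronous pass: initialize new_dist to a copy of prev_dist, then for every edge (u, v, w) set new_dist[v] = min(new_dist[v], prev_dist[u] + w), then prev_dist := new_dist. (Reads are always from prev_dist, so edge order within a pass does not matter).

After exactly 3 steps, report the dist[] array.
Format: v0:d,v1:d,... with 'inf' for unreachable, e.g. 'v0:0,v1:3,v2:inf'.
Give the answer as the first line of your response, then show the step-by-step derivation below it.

v0:inf,v1:0,v2:18,v3:50,v4:19,v5:31

step 1: dist = v0:inf,v1:0,v2:18,v3:inf,v4:19,v5:inf
step 2: dist = v0:inf,v1:0,v2:18,v3:inf,v4:19,v5:31
step 3: dist = v0:inf,v1:0,v2:18,v3:50,v4:19,v5:31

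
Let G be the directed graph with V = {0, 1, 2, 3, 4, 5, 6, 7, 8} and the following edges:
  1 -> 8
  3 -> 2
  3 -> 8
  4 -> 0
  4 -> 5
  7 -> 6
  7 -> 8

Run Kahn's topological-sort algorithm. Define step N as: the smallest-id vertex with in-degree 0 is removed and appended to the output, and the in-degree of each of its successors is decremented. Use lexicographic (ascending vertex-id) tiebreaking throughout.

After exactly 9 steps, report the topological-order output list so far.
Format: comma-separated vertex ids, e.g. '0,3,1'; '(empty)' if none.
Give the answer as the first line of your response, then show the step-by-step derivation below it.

1,3,2,4,0,5,7,6,8

step 1: output 1; order=[1]; indeg=(1,0,1,0,0,1,1,0,2)
step 2: output 3; order=[1,3]; indeg=(1,0,0,0,0,1,1,0,1)
step 3: output 2; order=[1,3,2]; indeg=(1,0,0,0,0,1,1,0,1)
step 4: output 4; order=[1,3,2,4]; indeg=(0,0,0,0,0,0,1,0,1)
step 5: output 0; order=[1,3,2,4,0]; indeg=(0,0,0,0,0,0,1,0,1)
step 6: output 5; order=[1,3,2,4,0,5]; indeg=(0,0,0,0,0,0,1,0,1)
step 7: output 7; order=[1,3,2,4,0,5,7]; indeg=(0,0,0,0,0,0,0,0,0)
step 8: output 6; order=[1,3,2,4,0,5,7,6]; indeg=(0,0,0,0,0,0,0,0,0)
step 9: output 8; order=[1,3,2,4,0,5,7,6,8]; indeg=(0,0,0,0,0,0,0,0,0)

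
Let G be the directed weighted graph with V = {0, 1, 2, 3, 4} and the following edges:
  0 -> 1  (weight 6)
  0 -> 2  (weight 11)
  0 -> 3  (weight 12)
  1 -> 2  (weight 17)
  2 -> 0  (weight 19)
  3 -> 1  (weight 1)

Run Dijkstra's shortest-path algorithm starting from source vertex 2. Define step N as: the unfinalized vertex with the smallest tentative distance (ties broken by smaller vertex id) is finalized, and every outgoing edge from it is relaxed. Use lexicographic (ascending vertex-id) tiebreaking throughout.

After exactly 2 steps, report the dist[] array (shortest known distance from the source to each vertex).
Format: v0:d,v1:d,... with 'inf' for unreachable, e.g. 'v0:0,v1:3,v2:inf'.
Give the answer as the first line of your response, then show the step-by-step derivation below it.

v0:19,v1:25,v2:0,v3:31,v4:inf

step 1: dist = v0:19,v1:inf,v2:0,v3:inf,v4:inf
step 2: dist = v0:19,v1:25,v2:0,v3:31,v4:inf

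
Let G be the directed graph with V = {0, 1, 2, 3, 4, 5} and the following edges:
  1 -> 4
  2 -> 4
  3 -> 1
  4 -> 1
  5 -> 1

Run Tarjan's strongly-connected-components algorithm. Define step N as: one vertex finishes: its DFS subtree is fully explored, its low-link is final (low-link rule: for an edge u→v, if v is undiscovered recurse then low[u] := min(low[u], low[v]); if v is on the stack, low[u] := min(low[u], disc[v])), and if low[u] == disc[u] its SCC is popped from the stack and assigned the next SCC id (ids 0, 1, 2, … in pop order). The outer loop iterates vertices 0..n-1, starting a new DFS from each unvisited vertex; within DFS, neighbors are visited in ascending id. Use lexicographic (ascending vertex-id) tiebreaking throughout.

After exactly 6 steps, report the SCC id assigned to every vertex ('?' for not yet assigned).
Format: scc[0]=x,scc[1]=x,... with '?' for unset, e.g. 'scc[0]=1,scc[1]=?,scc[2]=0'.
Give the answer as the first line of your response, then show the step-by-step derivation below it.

scc[0]=0,scc[1]=1,scc[2]=2,scc[3]=3,scc[4]=1,scc[5]=4

step 1: low=(low[0]=0,low[1]=?,low[2]=?,low[3]=?,low[4]=?,low[5]=?); scc=(scc[0]=0,scc[1]=?,scc[2]=?,scc[3]=?,scc[4]=?,scc[5]=?)
step 2: low=(low[0]=0,low[1]=1,low[2]=?,low[3]=?,low[4]=1,low[5]=?); scc=(scc[0]=0,scc[1]=?,scc[2]=?,scc[3]=?,scc[4]=?,scc[5]=?)
step 3: low=(low[0]=0,low[1]=1,low[2]=?,low[3]=?,low[4]=1,low[5]=?); scc=(scc[0]=0,scc[1]=1,scc[2]=?,scc[3]=?,scc[4]=1,scc[5]=?)
step 4: low=(low[0]=0,low[1]=1,low[2]=3,low[3]=?,low[4]=1,low[5]=?); scc=(scc[0]=0,scc[1]=1,scc[2]=2,scc[3]=?,scc[4]=1,scc[5]=?)
step 5: low=(low[0]=0,low[1]=1,low[2]=3,low[3]=4,low[4]=1,low[5]=?); scc=(scc[0]=0,scc[1]=1,scc[2]=2,scc[3]=3,scc[4]=1,scc[5]=?)
step 6: low=(low[0]=0,low[1]=1,low[2]=3,low[3]=4,low[4]=1,low[5]=5); scc=(scc[0]=0,scc[1]=1,scc[2]=2,scc[3]=3,scc[4]=1,scc[5]=4)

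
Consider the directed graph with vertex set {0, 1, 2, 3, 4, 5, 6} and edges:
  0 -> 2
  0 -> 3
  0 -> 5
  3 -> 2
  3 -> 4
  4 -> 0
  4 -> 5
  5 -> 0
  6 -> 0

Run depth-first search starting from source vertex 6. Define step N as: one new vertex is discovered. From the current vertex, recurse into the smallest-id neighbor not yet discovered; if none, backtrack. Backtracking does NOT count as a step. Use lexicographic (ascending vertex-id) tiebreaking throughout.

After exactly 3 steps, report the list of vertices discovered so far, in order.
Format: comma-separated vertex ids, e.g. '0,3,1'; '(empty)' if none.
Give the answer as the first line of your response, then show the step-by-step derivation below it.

6,0,2

step 1: discover 6; path=6; order=6
step 2: discover 0; path=6>0; order=6,0
step 3: discover 2; path=6>0>2; order=6,0,2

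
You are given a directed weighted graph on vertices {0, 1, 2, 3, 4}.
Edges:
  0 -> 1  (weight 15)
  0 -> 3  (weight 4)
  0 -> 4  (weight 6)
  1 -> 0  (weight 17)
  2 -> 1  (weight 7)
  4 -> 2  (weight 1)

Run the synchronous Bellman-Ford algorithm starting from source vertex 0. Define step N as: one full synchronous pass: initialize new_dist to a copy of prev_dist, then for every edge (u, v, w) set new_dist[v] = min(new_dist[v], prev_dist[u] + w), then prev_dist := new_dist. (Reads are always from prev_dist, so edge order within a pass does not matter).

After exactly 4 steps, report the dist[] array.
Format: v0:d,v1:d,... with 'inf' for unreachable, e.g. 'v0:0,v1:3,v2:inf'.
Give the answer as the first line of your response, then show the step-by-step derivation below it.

v0:0,v1:14,v2:7,v3:4,v4:6

step 1: dist = v0:0,v1:15,v2:inf,v3:4,v4:6
step 2: dist = v0:0,v1:15,v2:7,v3:4,v4:6
step 3: dist = v0:0,v1:14,v2:7,v3:4,v4:6
step 4: dist = v0:0,v1:14,v2:7,v3:4,v4:6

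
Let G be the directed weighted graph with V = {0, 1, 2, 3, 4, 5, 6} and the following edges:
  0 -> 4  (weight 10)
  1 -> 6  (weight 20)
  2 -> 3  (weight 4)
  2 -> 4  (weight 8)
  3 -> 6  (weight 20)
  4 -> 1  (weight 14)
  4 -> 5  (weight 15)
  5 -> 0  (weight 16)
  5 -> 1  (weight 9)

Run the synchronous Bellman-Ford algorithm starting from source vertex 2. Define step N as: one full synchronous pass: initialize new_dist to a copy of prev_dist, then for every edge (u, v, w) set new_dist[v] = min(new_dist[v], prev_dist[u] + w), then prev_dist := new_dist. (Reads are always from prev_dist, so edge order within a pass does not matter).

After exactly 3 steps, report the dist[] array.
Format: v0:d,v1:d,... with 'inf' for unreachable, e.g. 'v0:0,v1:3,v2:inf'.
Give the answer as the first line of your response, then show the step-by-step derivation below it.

v0:39,v1:22,v2:0,v3:4,v4:8,v5:23,v6:24

step 1: dist = v0:inf,v1:inf,v2:0,v3:4,v4:8,v5:inf,v6:inf
step 2: dist = v0:inf,v1:22,v2:0,v3:4,v4:8,v5:23,v6:24
step 3: dist = v0:39,v1:22,v2:0,v3:4,v4:8,v5:23,v6:24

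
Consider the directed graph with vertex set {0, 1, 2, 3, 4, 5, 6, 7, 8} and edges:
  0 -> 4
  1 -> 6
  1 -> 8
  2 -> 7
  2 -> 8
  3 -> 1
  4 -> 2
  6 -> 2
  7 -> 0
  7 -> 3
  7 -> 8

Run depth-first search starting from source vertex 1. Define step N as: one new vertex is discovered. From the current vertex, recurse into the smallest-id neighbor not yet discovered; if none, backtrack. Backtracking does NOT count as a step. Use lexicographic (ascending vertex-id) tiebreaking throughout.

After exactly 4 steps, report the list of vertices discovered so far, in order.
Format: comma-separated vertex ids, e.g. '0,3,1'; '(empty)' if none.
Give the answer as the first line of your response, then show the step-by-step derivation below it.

1,6,2,7

step 1: discover 1; path=1; order=1
step 2: discover 6; path=1>6; order=1,6
step 3: discover 2; path=1>6>2; order=1,6,2
step 4: discover 7; path=1>6>2>7; order=1,6,2,7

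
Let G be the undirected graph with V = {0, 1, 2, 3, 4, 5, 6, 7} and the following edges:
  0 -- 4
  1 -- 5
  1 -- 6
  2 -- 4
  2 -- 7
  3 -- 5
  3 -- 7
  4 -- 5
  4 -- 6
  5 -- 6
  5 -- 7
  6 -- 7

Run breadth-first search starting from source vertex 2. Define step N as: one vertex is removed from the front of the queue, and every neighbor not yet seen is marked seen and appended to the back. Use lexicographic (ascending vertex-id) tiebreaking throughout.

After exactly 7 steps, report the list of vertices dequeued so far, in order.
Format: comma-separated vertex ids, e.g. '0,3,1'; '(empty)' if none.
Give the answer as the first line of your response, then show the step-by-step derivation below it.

2,4,7,0,5,6,3

step 1: dequeue 2; queue=[4,7]; order=2
step 2: dequeue 4; queue=[7,0,5,6]; order=2,4
step 3: dequeue 7; queue=[0,5,6,3]; order=2,4,7
step 4: dequeue 0; queue=[5,6,3]; order=2,4,7,0
step 5: dequeue 5; queue=[6,3,1]; order=2,4,7,0,5
step 6: dequeue 6; queue=[3,1]; order=2,4,7,0,5,6
step 7: dequeue 3; queue=[1]; order=2,4,7,0,5,6,3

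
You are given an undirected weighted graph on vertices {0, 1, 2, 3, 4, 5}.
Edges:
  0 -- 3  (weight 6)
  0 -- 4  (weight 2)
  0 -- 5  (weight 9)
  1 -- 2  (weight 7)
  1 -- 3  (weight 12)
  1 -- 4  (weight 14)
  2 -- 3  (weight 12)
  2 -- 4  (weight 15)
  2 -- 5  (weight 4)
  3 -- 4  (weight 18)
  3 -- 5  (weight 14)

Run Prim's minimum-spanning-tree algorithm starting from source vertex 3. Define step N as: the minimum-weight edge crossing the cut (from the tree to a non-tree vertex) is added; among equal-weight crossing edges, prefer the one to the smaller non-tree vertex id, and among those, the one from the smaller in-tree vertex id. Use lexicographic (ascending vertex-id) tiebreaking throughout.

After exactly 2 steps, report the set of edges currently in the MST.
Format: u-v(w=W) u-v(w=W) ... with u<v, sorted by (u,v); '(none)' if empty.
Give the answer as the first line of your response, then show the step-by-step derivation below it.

0-3(w=6) 0-4(w=2)

step 1: add edge 0-3 (w=6); MST = {0-3(w=6)}
step 2: add edge 0-4 (w=2); MST = {0-3(w=6) 0-4(w=2)}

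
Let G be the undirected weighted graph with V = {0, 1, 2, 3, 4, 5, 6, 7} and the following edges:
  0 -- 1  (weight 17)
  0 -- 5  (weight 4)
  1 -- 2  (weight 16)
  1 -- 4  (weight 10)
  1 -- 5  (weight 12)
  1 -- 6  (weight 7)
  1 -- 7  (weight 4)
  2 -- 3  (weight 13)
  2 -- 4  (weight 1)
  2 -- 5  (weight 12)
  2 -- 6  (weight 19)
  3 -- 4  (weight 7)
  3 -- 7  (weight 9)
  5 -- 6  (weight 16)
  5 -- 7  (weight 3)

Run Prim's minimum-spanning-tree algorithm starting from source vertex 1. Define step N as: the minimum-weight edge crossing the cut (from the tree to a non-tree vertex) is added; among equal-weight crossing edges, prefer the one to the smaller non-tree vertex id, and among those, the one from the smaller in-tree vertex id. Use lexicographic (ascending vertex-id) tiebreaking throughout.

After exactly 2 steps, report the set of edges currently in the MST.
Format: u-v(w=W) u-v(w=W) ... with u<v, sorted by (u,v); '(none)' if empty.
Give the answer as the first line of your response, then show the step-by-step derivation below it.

1-7(w=4) 5-7(w=3)

step 1: add edge 1-7 (w=4); MST = {1-7(w=4)}
step 2: add edge 5-7 (w=3); MST = {1-7(w=4) 5-7(w=3)}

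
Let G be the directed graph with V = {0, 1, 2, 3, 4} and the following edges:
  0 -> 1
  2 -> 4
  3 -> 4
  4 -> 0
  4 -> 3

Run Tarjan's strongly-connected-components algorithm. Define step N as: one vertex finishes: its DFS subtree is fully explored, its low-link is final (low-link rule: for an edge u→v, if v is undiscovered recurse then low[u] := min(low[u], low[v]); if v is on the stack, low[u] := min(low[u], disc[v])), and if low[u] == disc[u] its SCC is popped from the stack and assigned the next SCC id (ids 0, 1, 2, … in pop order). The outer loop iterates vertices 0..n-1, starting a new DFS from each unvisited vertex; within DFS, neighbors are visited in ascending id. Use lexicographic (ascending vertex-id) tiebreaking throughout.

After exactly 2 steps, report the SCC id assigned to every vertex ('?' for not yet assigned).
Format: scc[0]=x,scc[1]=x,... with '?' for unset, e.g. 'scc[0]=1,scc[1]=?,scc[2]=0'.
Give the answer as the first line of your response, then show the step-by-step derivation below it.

scc[0]=1,scc[1]=0,scc[2]=?,scc[3]=?,scc[4]=?

step 1: low=(low[0]=0,low[1]=1,low[2]=?,low[3]=?,low[4]=?); scc=(scc[0]=?,scc[1]=0,scc[2]=?,scc[3]=?,scc[4]=?)
step 2: low=(low[0]=0,low[1]=1,low[2]=?,low[3]=?,low[4]=?); scc=(scc[0]=1,scc[1]=0,scc[2]=?,scc[3]=?,scc[4]=?)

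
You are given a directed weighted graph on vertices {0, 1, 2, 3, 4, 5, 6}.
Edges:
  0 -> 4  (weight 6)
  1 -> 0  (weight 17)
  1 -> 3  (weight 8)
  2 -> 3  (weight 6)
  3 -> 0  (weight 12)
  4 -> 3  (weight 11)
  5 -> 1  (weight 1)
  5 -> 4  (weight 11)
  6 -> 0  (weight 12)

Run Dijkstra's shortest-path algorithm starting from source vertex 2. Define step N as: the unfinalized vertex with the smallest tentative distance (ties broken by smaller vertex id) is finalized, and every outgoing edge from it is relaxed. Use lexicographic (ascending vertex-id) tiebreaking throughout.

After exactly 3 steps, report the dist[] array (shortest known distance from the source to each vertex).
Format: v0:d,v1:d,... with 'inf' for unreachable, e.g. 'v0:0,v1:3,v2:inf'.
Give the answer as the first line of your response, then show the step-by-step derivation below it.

v0:18,v1:inf,v2:0,v3:6,v4:24,v5:inf,v6:inf

step 1: dist = v0:inf,v1:inf,v2:0,v3:6,v4:inf,v5:inf,v6:inf
step 2: dist = v0:18,v1:inf,v2:0,v3:6,v4:inf,v5:inf,v6:inf
step 3: dist = v0:18,v1:inf,v2:0,v3:6,v4:24,v5:inf,v6:inf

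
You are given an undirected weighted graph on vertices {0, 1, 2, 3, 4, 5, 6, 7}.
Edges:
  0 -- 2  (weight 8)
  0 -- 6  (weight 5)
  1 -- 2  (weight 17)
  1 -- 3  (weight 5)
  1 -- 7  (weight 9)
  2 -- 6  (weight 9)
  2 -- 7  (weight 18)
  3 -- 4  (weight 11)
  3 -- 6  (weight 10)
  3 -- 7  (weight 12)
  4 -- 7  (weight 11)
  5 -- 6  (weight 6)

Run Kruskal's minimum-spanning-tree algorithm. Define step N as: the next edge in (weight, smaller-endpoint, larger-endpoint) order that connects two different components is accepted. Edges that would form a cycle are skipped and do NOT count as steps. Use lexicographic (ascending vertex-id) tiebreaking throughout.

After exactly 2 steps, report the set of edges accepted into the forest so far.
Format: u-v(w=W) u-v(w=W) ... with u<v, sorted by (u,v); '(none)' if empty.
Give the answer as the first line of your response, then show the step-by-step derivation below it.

0-6(w=5) 1-3(w=5)

step 1: add edge 0-6 (w=5); MST = {0-6(w=5)}
step 2: add edge 1-3 (w=5); MST = {0-6(w=5) 1-3(w=5)}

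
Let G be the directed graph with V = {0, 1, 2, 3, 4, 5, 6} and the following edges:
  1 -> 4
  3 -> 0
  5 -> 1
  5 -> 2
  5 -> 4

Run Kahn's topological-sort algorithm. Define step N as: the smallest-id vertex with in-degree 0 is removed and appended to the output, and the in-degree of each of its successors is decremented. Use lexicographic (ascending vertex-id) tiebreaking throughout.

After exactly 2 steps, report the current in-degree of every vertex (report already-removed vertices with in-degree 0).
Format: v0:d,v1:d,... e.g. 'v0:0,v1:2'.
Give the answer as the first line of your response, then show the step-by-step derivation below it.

v0:0,v1:1,v2:1,v3:0,v4:2,v5:0,v6:0

step 1: output 3; order=[3]; indeg=(0,1,1,0,2,0,0)
step 2: output 0; order=[3,0]; indeg=(0,1,1,0,2,0,0)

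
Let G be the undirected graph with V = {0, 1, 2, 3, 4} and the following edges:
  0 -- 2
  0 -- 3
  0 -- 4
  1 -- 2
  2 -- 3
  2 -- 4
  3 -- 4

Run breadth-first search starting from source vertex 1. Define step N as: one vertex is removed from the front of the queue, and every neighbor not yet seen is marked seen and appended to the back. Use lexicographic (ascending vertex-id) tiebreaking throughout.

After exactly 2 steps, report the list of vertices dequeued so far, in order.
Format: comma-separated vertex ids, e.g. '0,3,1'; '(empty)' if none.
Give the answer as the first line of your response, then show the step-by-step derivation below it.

1,2

step 1: dequeue 1; queue=[2]; order=1
step 2: dequeue 2; queue=[0,3,4]; order=1,2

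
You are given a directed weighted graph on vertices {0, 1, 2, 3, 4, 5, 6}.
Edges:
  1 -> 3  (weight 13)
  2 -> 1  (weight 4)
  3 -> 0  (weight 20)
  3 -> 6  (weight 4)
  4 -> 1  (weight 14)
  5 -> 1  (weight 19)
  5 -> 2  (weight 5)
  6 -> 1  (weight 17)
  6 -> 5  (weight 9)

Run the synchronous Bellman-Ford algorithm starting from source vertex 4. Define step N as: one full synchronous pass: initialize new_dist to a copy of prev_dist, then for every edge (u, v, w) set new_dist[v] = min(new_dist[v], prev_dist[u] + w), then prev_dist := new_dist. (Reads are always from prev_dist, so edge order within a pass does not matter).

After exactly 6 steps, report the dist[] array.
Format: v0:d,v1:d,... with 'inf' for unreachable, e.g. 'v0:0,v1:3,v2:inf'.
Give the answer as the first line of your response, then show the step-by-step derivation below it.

v0:47,v1:14,v2:45,v3:27,v4:0,v5:40,v6:31

step 1: dist = v0:inf,v1:14,v2:inf,v3:inf,v4:0,v5:inf,v6:inf
step 2: dist = v0:inf,v1:14,v2:inf,v3:27,v4:0,v5:inf,v6:inf
step 3: dist = v0:47,v1:14,v2:inf,v3:27,v4:0,v5:inf,v6:31
step 4: dist = v0:47,v1:14,v2:inf,v3:27,v4:0,v5:40,v6:31
step 5: dist = v0:47,v1:14,v2:45,v3:27,v4:0,v5:40,v6:31
step 6: dist = v0:47,v1:14,v2:45,v3:27,v4:0,v5:40,v6:31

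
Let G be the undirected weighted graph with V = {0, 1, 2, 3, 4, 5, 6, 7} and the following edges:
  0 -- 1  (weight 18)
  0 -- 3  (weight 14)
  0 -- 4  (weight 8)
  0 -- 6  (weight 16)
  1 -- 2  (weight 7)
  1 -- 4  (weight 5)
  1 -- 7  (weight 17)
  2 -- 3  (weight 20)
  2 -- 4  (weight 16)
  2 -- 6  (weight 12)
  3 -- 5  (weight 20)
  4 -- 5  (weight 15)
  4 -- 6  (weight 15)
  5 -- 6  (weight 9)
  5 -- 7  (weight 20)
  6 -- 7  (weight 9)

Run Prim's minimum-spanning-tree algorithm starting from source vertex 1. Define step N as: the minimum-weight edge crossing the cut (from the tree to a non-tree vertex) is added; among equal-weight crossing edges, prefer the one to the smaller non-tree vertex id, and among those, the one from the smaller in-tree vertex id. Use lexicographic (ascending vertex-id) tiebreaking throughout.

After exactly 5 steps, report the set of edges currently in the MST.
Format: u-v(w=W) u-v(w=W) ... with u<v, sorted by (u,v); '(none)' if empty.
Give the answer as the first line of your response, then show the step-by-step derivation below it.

0-4(w=8) 1-2(w=7) 1-4(w=5) 2-6(w=12) 5-6(w=9)

step 1: add edge 1-4 (w=5); MST = {1-4(w=5)}
step 2: add edge 1-2 (w=7); MST = {1-2(w=7) 1-4(w=5)}
step 3: add edge 0-4 (w=8); MST = {0-4(w=8) 1-2(w=7) 1-4(w=5)}
step 4: add edge 2-6 (w=12); MST = {0-4(w=8) 1-2(w=7) 1-4(w=5) 2-6(w=12)}
step 5: add edge 5-6 (w=9); MST = {0-4(w=8) 1-2(w=7) 1-4(w=5) 2-6(w=12) 5-6(w=9)}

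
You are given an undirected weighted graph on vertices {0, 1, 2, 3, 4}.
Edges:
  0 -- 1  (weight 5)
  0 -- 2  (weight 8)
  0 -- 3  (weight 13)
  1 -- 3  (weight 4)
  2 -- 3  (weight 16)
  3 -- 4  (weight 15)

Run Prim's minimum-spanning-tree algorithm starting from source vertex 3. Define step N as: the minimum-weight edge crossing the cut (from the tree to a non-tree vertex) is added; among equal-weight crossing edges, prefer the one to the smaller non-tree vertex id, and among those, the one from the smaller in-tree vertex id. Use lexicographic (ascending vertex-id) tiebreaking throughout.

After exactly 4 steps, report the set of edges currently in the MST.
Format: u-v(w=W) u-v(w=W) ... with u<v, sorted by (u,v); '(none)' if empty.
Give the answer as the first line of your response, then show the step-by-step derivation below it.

0-1(w=5) 0-2(w=8) 1-3(w=4) 3-4(w=15)

step 1: add edge 1-3 (w=4); MST = {1-3(w=4)}
step 2: add edge 0-1 (w=5); MST = {0-1(w=5) 1-3(w=4)}
step 3: add edge 0-2 (w=8); MST = {0-1(w=5) 0-2(w=8) 1-3(w=4)}
step 4: add edge 3-4 (w=15); MST = {0-1(w=5) 0-2(w=8) 1-3(w=4) 3-4(w=15)}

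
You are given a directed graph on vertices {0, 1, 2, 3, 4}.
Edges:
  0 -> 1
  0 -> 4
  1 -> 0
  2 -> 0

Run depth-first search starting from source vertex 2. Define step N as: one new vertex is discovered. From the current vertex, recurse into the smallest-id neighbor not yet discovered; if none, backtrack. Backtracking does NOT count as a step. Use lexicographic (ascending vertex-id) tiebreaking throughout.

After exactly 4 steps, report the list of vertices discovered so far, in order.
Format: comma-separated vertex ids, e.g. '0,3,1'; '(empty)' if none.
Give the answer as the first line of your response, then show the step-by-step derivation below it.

2,0,1,4

step 1: discover 2; path=2; order=2
step 2: discover 0; path=2>0; order=2,0
step 3: discover 1; path=2>0>1; order=2,0,1
step 4: discover 4; path=2>0>4; order=2,0,1,4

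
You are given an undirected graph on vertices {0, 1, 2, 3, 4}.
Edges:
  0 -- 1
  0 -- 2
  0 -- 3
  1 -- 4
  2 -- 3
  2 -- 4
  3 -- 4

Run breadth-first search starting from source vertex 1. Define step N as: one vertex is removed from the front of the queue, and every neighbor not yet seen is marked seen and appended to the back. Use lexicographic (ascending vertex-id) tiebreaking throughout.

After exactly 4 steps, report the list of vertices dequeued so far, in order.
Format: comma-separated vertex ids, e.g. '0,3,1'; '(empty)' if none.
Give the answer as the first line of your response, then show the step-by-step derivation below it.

1,0,4,2

step 1: dequeue 1; queue=[0,4]; order=1
step 2: dequeue 0; queue=[4,2,3]; order=1,0
step 3: dequeue 4; queue=[2,3]; order=1,0,4
step 4: dequeue 2; queue=[3]; order=1,0,4,2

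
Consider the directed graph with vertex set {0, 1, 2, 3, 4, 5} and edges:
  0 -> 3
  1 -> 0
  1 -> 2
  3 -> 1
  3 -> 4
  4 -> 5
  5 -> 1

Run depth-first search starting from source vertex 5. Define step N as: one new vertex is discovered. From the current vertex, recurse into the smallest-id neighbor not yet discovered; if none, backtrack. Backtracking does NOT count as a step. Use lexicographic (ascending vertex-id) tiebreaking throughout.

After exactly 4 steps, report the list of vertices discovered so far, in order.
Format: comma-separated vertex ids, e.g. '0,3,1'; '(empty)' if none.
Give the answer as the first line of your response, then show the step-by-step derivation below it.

5,1,0,3

step 1: discover 5; path=5; order=5
step 2: discover 1; path=5>1; order=5,1
step 3: discover 0; path=5>1>0; order=5,1,0
step 4: discover 3; path=5>1>0>3; order=5,1,0,3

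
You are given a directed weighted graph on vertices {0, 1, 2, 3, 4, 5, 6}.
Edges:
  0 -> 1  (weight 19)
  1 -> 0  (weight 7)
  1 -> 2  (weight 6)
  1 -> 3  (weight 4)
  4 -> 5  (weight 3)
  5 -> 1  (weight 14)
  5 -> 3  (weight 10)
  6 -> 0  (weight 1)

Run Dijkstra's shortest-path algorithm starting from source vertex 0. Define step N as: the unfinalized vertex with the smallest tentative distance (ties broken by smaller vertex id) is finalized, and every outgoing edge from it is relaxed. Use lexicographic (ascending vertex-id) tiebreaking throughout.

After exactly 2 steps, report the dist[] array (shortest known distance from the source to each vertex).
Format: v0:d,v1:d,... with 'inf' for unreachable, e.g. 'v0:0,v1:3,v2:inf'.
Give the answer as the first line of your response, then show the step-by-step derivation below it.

v0:0,v1:19,v2:25,v3:23,v4:inf,v5:inf,v6:inf

step 1: dist = v0:0,v1:19,v2:inf,v3:inf,v4:inf,v5:inf,v6:inf
step 2: dist = v0:0,v1:19,v2:25,v3:23,v4:inf,v5:inf,v6:inf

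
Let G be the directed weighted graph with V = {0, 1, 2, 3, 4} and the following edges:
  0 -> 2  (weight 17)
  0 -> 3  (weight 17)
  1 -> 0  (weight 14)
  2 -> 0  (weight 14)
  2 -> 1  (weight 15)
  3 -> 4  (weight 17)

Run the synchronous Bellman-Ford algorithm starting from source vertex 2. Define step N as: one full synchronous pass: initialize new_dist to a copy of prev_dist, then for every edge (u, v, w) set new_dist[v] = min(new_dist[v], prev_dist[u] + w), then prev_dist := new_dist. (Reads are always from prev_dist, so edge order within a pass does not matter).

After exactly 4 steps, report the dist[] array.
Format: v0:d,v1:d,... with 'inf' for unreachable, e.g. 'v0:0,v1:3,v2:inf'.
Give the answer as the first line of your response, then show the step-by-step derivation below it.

v0:14,v1:15,v2:0,v3:31,v4:48

step 1: dist = v0:14,v1:15,v2:0,v3:inf,v4:inf
step 2: dist = v0:14,v1:15,v2:0,v3:31,v4:inf
step 3: dist = v0:14,v1:15,v2:0,v3:31,v4:48
step 4: dist = v0:14,v1:15,v2:0,v3:31,v4:48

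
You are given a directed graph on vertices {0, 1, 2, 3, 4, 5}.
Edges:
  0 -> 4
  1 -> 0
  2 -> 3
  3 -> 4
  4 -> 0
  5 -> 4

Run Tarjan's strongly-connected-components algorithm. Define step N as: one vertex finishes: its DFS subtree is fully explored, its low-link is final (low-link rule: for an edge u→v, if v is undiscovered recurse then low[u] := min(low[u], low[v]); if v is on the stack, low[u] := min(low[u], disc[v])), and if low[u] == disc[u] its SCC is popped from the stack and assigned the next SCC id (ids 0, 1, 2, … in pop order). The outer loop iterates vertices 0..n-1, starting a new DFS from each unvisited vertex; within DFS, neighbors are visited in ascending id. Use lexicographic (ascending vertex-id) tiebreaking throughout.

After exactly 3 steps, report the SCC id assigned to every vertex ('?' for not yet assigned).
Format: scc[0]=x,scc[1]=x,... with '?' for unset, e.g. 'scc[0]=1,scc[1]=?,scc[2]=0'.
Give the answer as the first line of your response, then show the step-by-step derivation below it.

scc[0]=0,scc[1]=1,scc[2]=?,scc[3]=?,scc[4]=0,scc[5]=?

step 1: low=(low[0]=0,low[1]=?,low[2]=?,low[3]=?,low[4]=0,low[5]=?); scc=(scc[0]=?,scc[1]=?,scc[2]=?,scc[3]=?,scc[4]=?,scc[5]=?)
step 2: low=(low[0]=0,low[1]=?,low[2]=?,low[3]=?,low[4]=0,low[5]=?); scc=(scc[0]=0,scc[1]=?,scc[2]=?,scc[3]=?,scc[4]=0,scc[5]=?)
step 3: low=(low[0]=0,low[1]=2,low[2]=?,low[3]=?,low[4]=0,low[5]=?); scc=(scc[0]=0,scc[1]=1,scc[2]=?,scc[3]=?,scc[4]=0,scc[5]=?)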